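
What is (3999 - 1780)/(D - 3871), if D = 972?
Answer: -2219/2899 ≈ -0.76544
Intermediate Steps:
(3999 - 1780)/(D - 3871) = (3999 - 1780)/(972 - 3871) = 2219/(-2899) = 2219*(-1/2899) = -2219/2899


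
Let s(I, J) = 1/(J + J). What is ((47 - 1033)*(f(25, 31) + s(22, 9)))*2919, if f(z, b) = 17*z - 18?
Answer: -3514681303/3 ≈ -1.1716e+9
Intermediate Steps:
f(z, b) = -18 + 17*z
s(I, J) = 1/(2*J)
((47 - 1033)*(f(25, 31) + s(22, 9)))*2919 = ((47 - 1033)*((-18 + 17*25) + (1/2)/9))*2919 = -986*((-18 + 425) + (1/2)*(1/9))*2919 = -986*(407 + 1/18)*2919 = -986*7327/18*2919 = -3612211/9*2919 = -3514681303/3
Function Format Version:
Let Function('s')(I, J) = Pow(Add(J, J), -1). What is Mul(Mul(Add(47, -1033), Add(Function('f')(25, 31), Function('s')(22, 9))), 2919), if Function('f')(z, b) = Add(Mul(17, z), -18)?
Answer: Rational(-3514681303, 3) ≈ -1.1716e+9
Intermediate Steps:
Function('f')(z, b) = Add(-18, Mul(17, z))
Function('s')(I, J) = Mul(Rational(1, 2), Pow(J, -1)) (Function('s')(I, J) = Pow(Mul(2, J), -1) = Mul(Rational(1, 2), Pow(J, -1)))
Mul(Mul(Add(47, -1033), Add(Function('f')(25, 31), Function('s')(22, 9))), 2919) = Mul(Mul(Add(47, -1033), Add(Add(-18, Mul(17, 25)), Mul(Rational(1, 2), Pow(9, -1)))), 2919) = Mul(Mul(-986, Add(Add(-18, 425), Mul(Rational(1, 2), Rational(1, 9)))), 2919) = Mul(Mul(-986, Add(407, Rational(1, 18))), 2919) = Mul(Mul(-986, Rational(7327, 18)), 2919) = Mul(Rational(-3612211, 9), 2919) = Rational(-3514681303, 3)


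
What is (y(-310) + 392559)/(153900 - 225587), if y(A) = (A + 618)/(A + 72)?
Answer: -6673481/1218679 ≈ -5.4760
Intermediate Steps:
y(A) = (618 + A)/(72 + A)
(y(-310) + 392559)/(153900 - 225587) = ((618 - 310)/(72 - 310) + 392559)/(153900 - 225587) = (308/(-238) + 392559)/(-71687) = (-1/238*308 + 392559)*(-1/71687) = (-22/17 + 392559)*(-1/71687) = (6673481/17)*(-1/71687) = -6673481/1218679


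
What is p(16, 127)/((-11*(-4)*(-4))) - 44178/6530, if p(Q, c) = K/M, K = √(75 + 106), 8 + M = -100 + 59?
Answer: -22089/3265 + √181/8624 ≈ -6.7638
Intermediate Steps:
M = -49 (M = -8 + (-100 + 59) = -8 - 41 = -49)
K = √181 ≈ 13.454
p(Q, c) = -√181/49 (p(Q, c) = √181/(-49) = √181*(-1/49) = -√181/49)
p(16, 127)/((-11*(-4)*(-4))) - 44178/6530 = (-√181/49)/((-11*(-4)*(-4))) - 44178/6530 = (-√181/49)/((44*(-4))) - 44178*1/6530 = -√181/49/(-176) - 22089/3265 = -√181/49*(-1/176) - 22089/3265 = √181/8624 - 22089/3265 = -22089/3265 + √181/8624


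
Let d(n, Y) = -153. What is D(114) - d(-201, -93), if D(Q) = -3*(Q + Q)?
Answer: -531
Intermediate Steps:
D(Q) = -6*Q
D(114) - d(-201, -93) = -6*114 - 1*(-153) = -684 + 153 = -531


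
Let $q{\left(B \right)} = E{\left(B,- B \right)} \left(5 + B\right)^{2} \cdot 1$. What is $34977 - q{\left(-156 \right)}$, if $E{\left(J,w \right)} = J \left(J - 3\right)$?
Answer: $-565521027$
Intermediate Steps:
$E{\left(J,w \right)} = J \left(-3 + J\right)$
$q{\left(B \right)} = B \left(5 + B\right)^{2} \left(-3 + B\right)$ ($q{\left(B \right)} = B \left(-3 + B\right) \left(5 + B\right)^{2} \cdot 1 = B \left(5 + B\right)^{2} \left(-3 + B\right) 1 = B \left(5 + B\right)^{2} \left(-3 + B\right)$)
$34977 - q{\left(-156 \right)} = 34977 - - 156 \left(5 - 156\right)^{2} \left(-3 - 156\right) = 34977 - \left(-156\right) \left(-151\right)^{2} \left(-159\right) = 34977 - \left(-156\right) 22801 \left(-159\right) = 34977 - 565556004 = -565521027$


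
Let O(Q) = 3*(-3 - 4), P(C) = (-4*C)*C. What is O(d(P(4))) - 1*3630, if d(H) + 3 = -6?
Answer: -3651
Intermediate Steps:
P(C) = -4*C**2
d(H) = -9 (d(H) = -3 - 6 = -9)
O(Q) = -21 (O(Q) = 3*(-7) = -21)
O(d(P(4))) - 1*3630 = -21 - 1*3630 = -21 - 3630 = -3651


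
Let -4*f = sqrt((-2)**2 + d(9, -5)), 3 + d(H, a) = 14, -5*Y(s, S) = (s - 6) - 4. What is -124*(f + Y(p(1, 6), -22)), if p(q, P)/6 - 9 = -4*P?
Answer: -2480 + 31*sqrt(15) ≈ -2359.9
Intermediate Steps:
p(q, P) = 54 - 24*P (p(q, P) = 54 + 6*(-4*P) = 54 - 24*P)
Y(s, S) = 2 - s/5 (Y(s, S) = -((s - 6) - 4)/5 = -((-6 + s) - 4)/5 = -(-10 + s)/5 = 2 - s/5)
d(H, a) = 11 (d(H, a) = -3 + 14 = 11)
f = -sqrt(15)/4 (f = -sqrt((-2)**2 + 11)/4 = -sqrt(4 + 11)/4 = -sqrt(15)/4 ≈ -0.96825)
-124*(f + Y(p(1, 6), -22)) = -124*(-sqrt(15)/4 + (2 - (54 - 24*6)/5)) = -124*(-sqrt(15)/4 + (2 - (54 - 144)/5)) = -124*(-sqrt(15)/4 + (2 - 1/5*(-90))) = -124*(-sqrt(15)/4 + (2 + 18)) = -124*(-sqrt(15)/4 + 20) = -124*(20 - sqrt(15)/4) = -2480 + 31*sqrt(15)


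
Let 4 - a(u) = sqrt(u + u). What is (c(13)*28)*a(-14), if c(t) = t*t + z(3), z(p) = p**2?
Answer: 19936 - 9968*I*sqrt(7) ≈ 19936.0 - 26373.0*I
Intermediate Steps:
a(u) = 4 - sqrt(2)*sqrt(u) (a(u) = 4 - sqrt(u + u) = 4 - sqrt(2*u) = 4 - sqrt(2)*sqrt(u))
c(t) = 9 + t**2 (c(t) = t*t + 3**2 = t**2 + 9 = 9 + t**2)
(c(13)*28)*a(-14) = ((9 + 13**2)*28)*(4 - sqrt(2)*sqrt(-14)) = ((9 + 169)*28)*(4 - sqrt(2)*I*sqrt(14)) = (178*28)*(4 - 2*I*sqrt(7)) = 4984*(4 - 2*I*sqrt(7)) = 19936 - 9968*I*sqrt(7)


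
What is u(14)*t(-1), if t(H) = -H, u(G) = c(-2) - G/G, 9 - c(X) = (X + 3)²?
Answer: 7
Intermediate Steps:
c(X) = 9 - (3 + X)² (c(X) = 9 - (X + 3)² = 9 - (3 + X)²)
u(G) = 7 (u(G) = (9 - (3 - 2)²) - G/G = (9 - 1*1²) - 1*1 = (9 - 1*1) - 1 = (9 - 1) - 1 = 8 - 1 = 7)
u(14)*t(-1) = 7*(-1*(-1)) = 7*1 = 7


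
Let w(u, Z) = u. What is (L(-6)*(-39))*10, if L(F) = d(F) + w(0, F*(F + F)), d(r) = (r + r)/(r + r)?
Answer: -390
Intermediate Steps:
d(r) = 1 (d(r) = (2*r)/((2*r)) = (2*r)*(1/(2*r)) = 1)
L(F) = 1 (L(F) = 1 + 0 = 1)
(L(-6)*(-39))*10 = (1*(-39))*10 = -39*10 = -390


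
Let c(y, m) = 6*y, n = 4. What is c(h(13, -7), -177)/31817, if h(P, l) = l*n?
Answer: -168/31817 ≈ -0.0052802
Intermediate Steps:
h(P, l) = 4*l (h(P, l) = l*4 = 4*l)
c(h(13, -7), -177)/31817 = (6*(4*(-7)))/31817 = (6*(-28))*(1/31817) = -168*1/31817 = -168/31817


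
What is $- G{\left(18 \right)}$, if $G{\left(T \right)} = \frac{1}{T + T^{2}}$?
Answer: $- \frac{1}{342} \approx -0.002924$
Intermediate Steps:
$- G{\left(18 \right)} = - \frac{1}{18 \left(1 + 18\right)} = - \frac{1}{18 \cdot 19} = \left(-1\right) \frac{1}{342} = - \frac{1}{342}$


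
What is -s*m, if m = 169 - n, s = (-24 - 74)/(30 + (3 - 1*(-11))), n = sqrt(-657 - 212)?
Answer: 8281/22 - 49*I*sqrt(869)/22 ≈ 376.41 - 65.657*I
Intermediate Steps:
n = I*sqrt(869) (n = sqrt(-869) = I*sqrt(869) ≈ 29.479*I)
s = -49/22 (s = -98/(30 + (3 + 11)) = -98/(30 + 14) = -98/44 = -98*1/44 = -49/22 ≈ -2.2273)
m = 169 - I*sqrt(869) ≈ 169.0 - 29.479*I
-s*m = -(-49)*(169 - I*sqrt(869))/22 = -(-8281/22 + 49*I*sqrt(869)/22) = 8281/22 - 49*I*sqrt(869)/22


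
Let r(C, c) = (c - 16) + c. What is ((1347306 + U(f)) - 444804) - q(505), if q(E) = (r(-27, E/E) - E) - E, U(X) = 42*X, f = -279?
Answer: 891808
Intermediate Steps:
r(C, c) = -16 + 2*c (r(C, c) = (-16 + c) + c = -16 + 2*c)
q(E) = -14 - 2*E (q(E) = ((-16 + 2*(E/E)) - E) - E = ((-16 + 2*1) - E) - E = ((-16 + 2) - E) - E = (-14 - E) - E = -14 - 2*E)
((1347306 + U(f)) - 444804) - q(505) = ((1347306 + 42*(-279)) - 444804) - (-14 - 2*505) = ((1347306 - 11718) - 444804) - (-14 - 1010) = (1335588 - 444804) - 1*(-1024) = 890784 + 1024 = 891808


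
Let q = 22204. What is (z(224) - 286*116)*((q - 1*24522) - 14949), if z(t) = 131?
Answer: 570588015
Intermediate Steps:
(z(224) - 286*116)*((q - 1*24522) - 14949) = (131 - 286*116)*((22204 - 1*24522) - 14949) = (131 - 33176)*((22204 - 24522) - 14949) = -33045*(-2318 - 14949) = -33045*(-17267) = 570588015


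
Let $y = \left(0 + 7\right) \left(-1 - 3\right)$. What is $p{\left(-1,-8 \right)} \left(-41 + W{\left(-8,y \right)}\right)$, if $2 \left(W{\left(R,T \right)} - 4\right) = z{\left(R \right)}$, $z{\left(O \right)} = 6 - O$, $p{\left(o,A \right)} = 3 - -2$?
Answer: $-150$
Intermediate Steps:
$p{\left(o,A \right)} = 5$ ($p{\left(o,A \right)} = 3 + 2 = 5$)
$y = -28$ ($y = 7 \left(-4\right) = -28$)
$W{\left(R,T \right)} = 7 - \frac{R}{2}$ ($W{\left(R,T \right)} = 4 + \frac{6 - R}{2} = 4 - \left(-3 + \frac{R}{2}\right) = 7 - \frac{R}{2}$)
$p{\left(-1,-8 \right)} \left(-41 + W{\left(-8,y \right)}\right) = 5 \left(-41 + \left(7 - -4\right)\right) = 5 \left(-41 + \left(7 + 4\right)\right) = 5 \left(-41 + 11\right) = 5 \left(-30\right) = -150$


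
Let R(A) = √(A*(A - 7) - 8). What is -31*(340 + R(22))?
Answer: -10540 - 31*√322 ≈ -11096.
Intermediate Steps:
R(A) = √(-8 + A*(-7 + A)) (R(A) = √(A*(-7 + A) - 8) = √(-8 + A*(-7 + A)))
-31*(340 + R(22)) = -31*(340 + √(-8 + 22² - 7*22)) = -31*(340 + √(-8 + 484 - 154)) = -31*(340 + √322) = -10540 - 31*√322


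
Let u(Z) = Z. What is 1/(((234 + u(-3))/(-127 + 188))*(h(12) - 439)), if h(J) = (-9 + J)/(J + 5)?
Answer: -1037/1723260 ≈ -0.00060177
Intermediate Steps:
h(J) = (-9 + J)/(5 + J)
1/(((234 + u(-3))/(-127 + 188))*(h(12) - 439)) = 1/(((234 - 3)/(-127 + 188))*((-9 + 12)/(5 + 12) - 439)) = 1/((231/61)*(3/17 - 439)) = 1/((231*(1/61))*((1/17)*3 - 439)) = 1/(231*(3/17 - 439)/61) = 1/((231/61)*(-7460/17)) = 1/(-1723260/1037) = -1037/1723260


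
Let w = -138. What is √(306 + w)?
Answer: 2*√42 ≈ 12.961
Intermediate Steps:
√(306 + w) = √(306 - 138) = √168 = 2*√42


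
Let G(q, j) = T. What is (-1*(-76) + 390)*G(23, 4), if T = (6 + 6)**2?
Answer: 67104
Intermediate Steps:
T = 144 (T = 12**2 = 144)
G(q, j) = 144
(-1*(-76) + 390)*G(23, 4) = (-1*(-76) + 390)*144 = (76 + 390)*144 = 466*144 = 67104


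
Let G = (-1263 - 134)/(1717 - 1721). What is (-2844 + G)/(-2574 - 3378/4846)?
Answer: 24179117/24953964 ≈ 0.96895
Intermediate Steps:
G = 1397/4 (G = -1397/(-4) = -1397*(-¼) = 1397/4 ≈ 349.25)
(-2844 + G)/(-2574 - 3378/4846) = (-2844 + 1397/4)/(-2574 - 3378/4846) = -9979/(4*(-2574 - 3378*1/4846)) = -9979/(4*(-2574 - 1689/2423)) = -9979/(4*(-6238491/2423)) = -9979/4*(-2423/6238491) = 24179117/24953964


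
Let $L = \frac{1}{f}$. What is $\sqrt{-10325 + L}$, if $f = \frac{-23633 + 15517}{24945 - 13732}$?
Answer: $\frac{i \sqrt{170048284477}}{4058} \approx 101.62 i$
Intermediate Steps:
$f = - \frac{8116}{11213} \approx -0.7238$
$L = - \frac{11213}{8116}$ ($L = \frac{1}{- \frac{8116}{11213}} = - \frac{11213}{8116} \approx -1.3816$)
$\sqrt{-10325 + L} = \sqrt{-10325 - \frac{11213}{8116}} = \sqrt{- \frac{83808913}{8116}} = \frac{i \sqrt{170048284477}}{4058}$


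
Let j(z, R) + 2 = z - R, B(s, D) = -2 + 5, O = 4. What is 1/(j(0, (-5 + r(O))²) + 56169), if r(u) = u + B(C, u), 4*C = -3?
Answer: 1/56163 ≈ 1.7805e-5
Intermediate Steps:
C = -¾ (C = (¼)*(-3) = -¾ ≈ -0.75000)
B(s, D) = 3
r(u) = 3 + u (r(u) = u + 3 = 3 + u)
j(z, R) = -2 + z - R (j(z, R) = -2 + (z - R) = -2 + z - R)
1/(j(0, (-5 + r(O))²) + 56169) = 1/((-2 + 0 - (-5 + (3 + 4))²) + 56169) = 1/((-2 + 0 - (-5 + 7)²) + 56169) = 1/((-2 + 0 - 1*2²) + 56169) = 1/((-2 + 0 - 1*4) + 56169) = 1/((-2 + 0 - 4) + 56169) = 1/(-6 + 56169) = 1/56163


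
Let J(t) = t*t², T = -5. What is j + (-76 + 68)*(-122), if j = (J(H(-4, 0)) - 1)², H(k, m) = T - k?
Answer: 980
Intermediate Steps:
H(k, m) = -5 - k
J(t) = t³
j = 4 (j = ((-5 - 1*(-4))³ - 1)² = ((-5 + 4)³ - 1)² = ((-1)³ - 1)² = (-1 - 1)² = (-2)² = 4)
j + (-76 + 68)*(-122) = 4 + (-76 + 68)*(-122) = 4 - 8*(-122) = 4 + 976 = 980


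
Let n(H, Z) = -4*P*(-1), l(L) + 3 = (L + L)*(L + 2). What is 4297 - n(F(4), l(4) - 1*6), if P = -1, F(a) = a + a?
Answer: 4301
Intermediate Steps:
F(a) = 2*a
l(L) = -3 + 2*L*(2 + L) (l(L) = -3 + (L + L)*(L + 2) = -3 + (2*L)*(2 + L) = -3 + 2*L*(2 + L))
n(H, Z) = -4 (n(H, Z) = -4*(-1)*(-1) = 4*(-1) = -4)
4297 - n(F(4), l(4) - 1*6) = 4297 - 1*(-4) = 4297 + 4 = 4301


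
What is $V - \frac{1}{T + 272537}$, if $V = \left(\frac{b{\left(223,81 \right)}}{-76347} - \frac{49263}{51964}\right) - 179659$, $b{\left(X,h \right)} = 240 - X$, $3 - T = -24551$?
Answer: $- \frac{12456223583052608107}{69332222927484} \approx -1.7966 \cdot 10^{5}$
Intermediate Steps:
$T = 24554$ ($T = 3 - -24551 = 3 + 24551 = 24554$)
$V = - \frac{41927300331613}{233370324}$ ($V = \left(\frac{240 - 223}{-76347} - \frac{49263}{51964}\right) - 179659 = \left(\left(240 - 223\right) \left(- \frac{1}{76347}\right) - \frac{49263}{51964}\right) - 179659 = \left(17 \left(- \frac{1}{76347}\right) - \frac{49263}{51964}\right) - 179659 = \left(- \frac{1}{4491} - \frac{49263}{51964}\right) - 179659 = - \frac{221292097}{233370324} - 179659 = - \frac{41927300331613}{233370324} \approx -1.7966 \cdot 10^{5}$)
$V - \frac{1}{T + 272537} = - \frac{41927300331613}{233370324} - \frac{1}{24554 + 272537} = - \frac{41927300331613}{233370324} - \frac{1}{297091} = - \frac{12456223583052608107}{69332222927484}$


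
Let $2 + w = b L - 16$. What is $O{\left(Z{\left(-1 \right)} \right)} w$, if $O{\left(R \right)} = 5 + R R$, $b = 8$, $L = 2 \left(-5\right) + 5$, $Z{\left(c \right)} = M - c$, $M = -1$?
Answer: $-290$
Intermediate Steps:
$Z{\left(c \right)} = -1 - c$
$L = -5$ ($L = -10 + 5 = -5$)
$O{\left(R \right)} = 5 + R^{2}$
$w = -58$ ($w = -2 + \left(8 \left(-5\right) - 16\right) = -2 - 56 = -58$)
$O{\left(Z{\left(-1 \right)} \right)} w = \left(5 + \left(-1 - -1\right)^{2}\right) \left(-58\right) = \left(5 + \left(-1 + 1\right)^{2}\right) \left(-58\right) = \left(5 + 0^{2}\right) \left(-58\right) = \left(5 + 0\right) \left(-58\right) = 5 \left(-58\right) = -290$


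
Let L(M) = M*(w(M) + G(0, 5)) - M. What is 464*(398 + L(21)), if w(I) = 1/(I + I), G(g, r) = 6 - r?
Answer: 184904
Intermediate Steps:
w(I) = 1/(2*I)
L(M) = -M + M*(1 + 1/(2*M)) (L(M) = M*(1/(2*M) + (6 - 1*5)) - M = M*(1/(2*M) + (6 - 5)) - M = M*(1/(2*M) + 1) - M = M*(1 + 1/(2*M)) - M = -M + M*(1 + 1/(2*M)))
464*(398 + L(21)) = 464*(398 + 1/2) = 464*(797/2) = 184904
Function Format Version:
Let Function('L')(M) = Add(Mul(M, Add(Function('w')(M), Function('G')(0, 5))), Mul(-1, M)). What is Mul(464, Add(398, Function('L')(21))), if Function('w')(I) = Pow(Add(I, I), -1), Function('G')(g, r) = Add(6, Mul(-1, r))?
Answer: 184904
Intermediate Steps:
Function('w')(I) = Mul(Rational(1, 2), Pow(I, -1)) (Function('w')(I) = Pow(Mul(2, I), -1) = Mul(Rational(1, 2), Pow(I, -1)))
Function('L')(M) = Add(Mul(-1, M), Mul(M, Add(1, Mul(Rational(1, 2), Pow(M, -1))))) (Function('L')(M) = Add(Mul(M, Add(Mul(Rational(1, 2), Pow(M, -1)), Add(6, Mul(-1, 5)))), Mul(-1, M)) = Add(Mul(M, Add(Mul(Rational(1, 2), Pow(M, -1)), Add(6, -5))), Mul(-1, M)) = Add(Mul(M, Add(Mul(Rational(1, 2), Pow(M, -1)), 1)), Mul(-1, M)) = Add(Mul(M, Add(1, Mul(Rational(1, 2), Pow(M, -1)))), Mul(-1, M)) = Add(Mul(-1, M), Mul(M, Add(1, Mul(Rational(1, 2), Pow(M, -1))))))
Mul(464, Add(398, Function('L')(21))) = Mul(464, Add(398, Rational(1, 2))) = Mul(464, Rational(797, 2)) = 184904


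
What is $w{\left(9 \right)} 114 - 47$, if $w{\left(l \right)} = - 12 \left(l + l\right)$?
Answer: $-24671$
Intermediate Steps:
$w{\left(l \right)} = - 24 l$ ($w{\left(l \right)} = - 12 \cdot 2 l = - 24 l$)
$w{\left(9 \right)} 114 - 47 = \left(-24\right) 9 \cdot 114 - 47 = \left(-216\right) 114 - 47 = -24624 - 47 = -24671$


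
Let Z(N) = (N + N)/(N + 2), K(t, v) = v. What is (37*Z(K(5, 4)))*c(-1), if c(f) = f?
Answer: -148/3 ≈ -49.333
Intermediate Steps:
Z(N) = 2*N/(2 + N) (Z(N) = (2*N)/(2 + N) = 2*N/(2 + N))
(37*Z(K(5, 4)))*c(-1) = (37*(2*4/(2 + 4)))*(-1) = (37*(2*4/6))*(-1) = (37*(2*4*(1/6)))*(-1) = (37*(4/3))*(-1) = (148/3)*(-1) = -148/3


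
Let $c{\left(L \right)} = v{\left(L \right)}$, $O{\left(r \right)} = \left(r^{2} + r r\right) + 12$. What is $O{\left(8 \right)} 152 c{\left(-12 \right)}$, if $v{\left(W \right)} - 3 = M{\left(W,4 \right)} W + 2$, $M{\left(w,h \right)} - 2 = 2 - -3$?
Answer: $-1681120$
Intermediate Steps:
$M{\left(w,h \right)} = 7$ ($M{\left(w,h \right)} = 2 + \left(2 - -3\right) = 2 + \left(2 + 3\right) = 2 + 5 = 7$)
$O{\left(r \right)} = 12 + 2 r^{2}$ ($O{\left(r \right)} = \left(r^{2} + r^{2}\right) + 12 = 2 r^{2} + 12 = 12 + 2 r^{2}$)
$v{\left(W \right)} = 5 + 7 W$ ($v{\left(W \right)} = 3 + \left(7 W + 2\right) = 3 + \left(2 + 7 W\right) = 5 + 7 W$)
$c{\left(L \right)} = 5 + 7 L$
$O{\left(8 \right)} 152 c{\left(-12 \right)} = \left(12 + 2 \cdot 8^{2}\right) 152 \left(5 + 7 \left(-12\right)\right) = \left(12 + 2 \cdot 64\right) 152 \left(5 - 84\right) = \left(12 + 128\right) 152 \left(-79\right) = 140 \cdot 152 \left(-79\right) = 21280 \left(-79\right) = -1681120$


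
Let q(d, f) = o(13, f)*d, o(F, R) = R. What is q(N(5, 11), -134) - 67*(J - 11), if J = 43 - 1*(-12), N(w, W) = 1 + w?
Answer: -3752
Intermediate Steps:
J = 55 (J = 43 + 12 = 55)
q(d, f) = d*f (q(d, f) = f*d = d*f)
q(N(5, 11), -134) - 67*(J - 11) = (1 + 5)*(-134) - 67*(55 - 11) = 6*(-134) - 67*44 = -804 - 1*2948 = -804 - 2948 = -3752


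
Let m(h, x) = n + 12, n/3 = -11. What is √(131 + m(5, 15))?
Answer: √110 ≈ 10.488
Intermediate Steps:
n = -33 (n = 3*(-11) = -33)
m(h, x) = -21 (m(h, x) = -33 + 12 = -21)
√(131 + m(5, 15)) = √(131 - 21) = √110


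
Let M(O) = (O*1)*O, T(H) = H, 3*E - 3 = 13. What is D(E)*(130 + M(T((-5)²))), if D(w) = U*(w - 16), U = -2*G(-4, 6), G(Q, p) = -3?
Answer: -48320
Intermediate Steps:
E = 16/3 (E = 1 + (⅓)*13 = 1 + 13/3 = 16/3 ≈ 5.3333)
U = 6 (U = -2*(-3) = 6)
D(w) = -96 + 6*w (D(w) = 6*(w - 16) = 6*(-16 + w) = -96 + 6*w)
M(O) = O² (M(O) = O*O = O²)
D(E)*(130 + M(T((-5)²))) = (-96 + 6*(16/3))*(130 + ((-5)²)²) = (-96 + 32)*(130 + 25²) = -64*(130 + 625) = -64*755 = -48320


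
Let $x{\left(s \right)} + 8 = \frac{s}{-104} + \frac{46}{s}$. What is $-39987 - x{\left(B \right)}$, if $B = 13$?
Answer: $- \frac{4158171}{104} \approx -39982.0$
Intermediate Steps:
$x{\left(s \right)} = -8 + \frac{46}{s} - \frac{s}{104}$ ($x{\left(s \right)} = -8 + \left(\frac{s}{-104} + \frac{46}{s}\right) = -8 + \left(s \left(- \frac{1}{104}\right) + \frac{46}{s}\right) = -8 - \left(- \frac{46}{s} + \frac{s}{104}\right) = -8 + \frac{46}{s} - \frac{s}{104}$)
$-39987 - x{\left(B \right)} = -39987 - \left(-8 + \frac{46}{13} - \frac{1}{8}\right) = -39987 - - \frac{477}{104} = -39987 + \frac{477}{104} = - \frac{4158171}{104}$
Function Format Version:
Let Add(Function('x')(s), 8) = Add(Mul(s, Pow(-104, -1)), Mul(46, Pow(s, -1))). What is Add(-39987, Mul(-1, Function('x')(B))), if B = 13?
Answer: Rational(-4158171, 104) ≈ -39982.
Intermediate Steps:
Function('x')(s) = Add(-8, Mul(46, Pow(s, -1)), Mul(Rational(-1, 104), s)) (Function('x')(s) = Add(-8, Add(Mul(s, Pow(-104, -1)), Mul(46, Pow(s, -1)))) = Add(-8, Add(Mul(s, Rational(-1, 104)), Mul(46, Pow(s, -1)))) = Add(-8, Add(Mul(Rational(-1, 104), s), Mul(46, Pow(s, -1)))) = Add(-8, Add(Mul(46, Pow(s, -1)), Mul(Rational(-1, 104), s))) = Add(-8, Mul(46, Pow(s, -1)), Mul(Rational(-1, 104), s)))
Add(-39987, Mul(-1, Function('x')(B))) = Add(-39987, Mul(-1, Add(-8, Mul(46, Pow(13, -1)), Mul(Rational(-1, 104), 13)))) = Add(-39987, Mul(-1, Add(-8, Mul(46, Rational(1, 13)), Rational(-1, 8)))) = Add(-39987, Mul(-1, Add(-8, Rational(46, 13), Rational(-1, 8)))) = Add(-39987, Mul(-1, Rational(-477, 104))) = Add(-39987, Rational(477, 104)) = Rational(-4158171, 104)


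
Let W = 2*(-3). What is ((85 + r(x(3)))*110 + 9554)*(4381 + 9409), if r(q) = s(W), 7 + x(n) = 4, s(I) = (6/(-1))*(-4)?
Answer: 297091760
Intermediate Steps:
W = -6
s(I) = 24 (s(I) = (6*(-1))*(-4) = -6*(-4) = 24)
x(n) = -3 (x(n) = -7 + 4 = -3)
r(q) = 24
((85 + r(x(3)))*110 + 9554)*(4381 + 9409) = ((85 + 24)*110 + 9554)*(4381 + 9409) = (109*110 + 9554)*13790 = (11990 + 9554)*13790 = 21544*13790 = 297091760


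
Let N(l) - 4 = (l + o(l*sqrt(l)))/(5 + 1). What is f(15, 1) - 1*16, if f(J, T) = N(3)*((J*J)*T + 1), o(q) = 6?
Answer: 1227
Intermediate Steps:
N(l) = 5 + l/6 (N(l) = 4 + (l + 6)/(5 + 1) = 4 + (6 + l)/6 = 4 + (6 + l)*(1/6) = 4 + (1 + l/6) = 5 + l/6)
f(J, T) = 11/2 + 11*T*J**2/2 (f(J, T) = (5 + (1/6)*3)*((J*J)*T + 1) = (5 + 1/2)*(J**2*T + 1) = 11*(T*J**2 + 1)/2 = 11*(1 + T*J**2)/2 = 11/2 + 11*T*J**2/2)
f(15, 1) - 1*16 = (11/2 + (11/2)*1*15**2) - 1*16 = (11/2 + (11/2)*1*225) - 16 = (11/2 + 2475/2) - 16 = 1243 - 16 = 1227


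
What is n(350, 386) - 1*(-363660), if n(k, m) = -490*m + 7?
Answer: 174527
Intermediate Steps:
n(k, m) = 7 - 490*m
n(350, 386) - 1*(-363660) = (7 - 490*386) - 1*(-363660) = (7 - 189140) + 363660 = -189133 + 363660 = 174527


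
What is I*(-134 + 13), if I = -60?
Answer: 7260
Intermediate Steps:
I*(-134 + 13) = -60*(-134 + 13) = -60*(-121) = 7260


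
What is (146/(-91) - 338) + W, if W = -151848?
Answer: -13849072/91 ≈ -1.5219e+5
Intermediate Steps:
(146/(-91) - 338) + W = (146/(-91) - 338) - 151848 = (-1/91*146 - 338) - 151848 = (-146/91 - 338) - 151848 = -30904/91 - 151848 = -13849072/91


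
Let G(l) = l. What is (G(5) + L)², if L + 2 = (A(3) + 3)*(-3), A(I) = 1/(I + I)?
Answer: 169/4 ≈ 42.250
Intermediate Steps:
A(I) = 1/(2*I)
L = -23/2 (L = -2 + ((½)/3 + 3)*(-3) = -2 + ((½)*(⅓) + 3)*(-3) = -2 + (⅙ + 3)*(-3) = -2 + (19/6)*(-3) = -2 - 19/2 = -23/2 ≈ -11.500)
(G(5) + L)² = (5 - 23/2)² = (-13/2)² = 169/4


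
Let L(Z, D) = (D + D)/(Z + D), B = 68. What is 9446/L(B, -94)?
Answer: 61399/47 ≈ 1306.4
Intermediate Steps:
L(Z, D) = 2*D/(D + Z) (L(Z, D) = (2*D)/(D + Z) = 2*D/(D + Z))
9446/L(B, -94) = 9446/((2*(-94)/(-94 + 68))) = 9446/((2*(-94)/(-26))) = 9446/((2*(-94)*(-1/26))) = 9446/(94/13) = 9446*(13/94) = 61399/47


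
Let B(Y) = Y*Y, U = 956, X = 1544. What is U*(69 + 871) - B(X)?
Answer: -1485296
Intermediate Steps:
B(Y) = Y²
U*(69 + 871) - B(X) = 956*(69 + 871) - 1*1544² = 956*940 - 1*2383936 = 898640 - 2383936 = -1485296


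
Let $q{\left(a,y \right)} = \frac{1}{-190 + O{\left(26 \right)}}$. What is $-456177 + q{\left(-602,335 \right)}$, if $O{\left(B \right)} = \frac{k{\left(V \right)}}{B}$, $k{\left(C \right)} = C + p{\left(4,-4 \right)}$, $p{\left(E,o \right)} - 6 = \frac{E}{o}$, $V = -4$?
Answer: $- \frac{2253058229}{4939} \approx -4.5618 \cdot 10^{5}$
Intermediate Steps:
$p{\left(E,o \right)} = 6 + \frac{E}{o}$
$k{\left(C \right)} = 5 + C$ ($k{\left(C \right)} = C + \left(6 + \frac{4}{-4}\right) = C + \left(6 + 4 \left(- \frac{1}{4}\right)\right) = C + \left(6 - 1\right) = C + 5 = 5 + C$)
$O{\left(B \right)} = \frac{1}{B}$ ($O{\left(B \right)} = \frac{5 - 4}{B} = 1 \frac{1}{B} = \frac{1}{B}$)
$q{\left(a,y \right)} = - \frac{26}{4939}$ ($q{\left(a,y \right)} = \frac{1}{-190 + \frac{1}{26}} = \frac{1}{- \frac{4939}{26}} = - \frac{26}{4939}$)
$-456177 + q{\left(-602,335 \right)} = -456177 - \frac{26}{4939} = - \frac{2253058229}{4939}$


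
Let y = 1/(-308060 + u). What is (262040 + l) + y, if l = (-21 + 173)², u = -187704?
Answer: 141364130015/495764 ≈ 2.8514e+5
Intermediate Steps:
l = 23104 (l = 152² = 23104)
y = -1/495764 (y = 1/(-308060 - 187704) = 1/(-495764) = -1/495764 ≈ -2.0171e-6)
(262040 + l) + y = (262040 + 23104) - 1/495764 = 285144 - 1/495764 = 141364130015/495764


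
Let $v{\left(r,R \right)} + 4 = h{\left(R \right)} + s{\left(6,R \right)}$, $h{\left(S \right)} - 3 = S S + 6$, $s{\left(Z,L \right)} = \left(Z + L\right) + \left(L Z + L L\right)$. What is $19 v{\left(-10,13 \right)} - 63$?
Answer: $8297$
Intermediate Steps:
$s{\left(Z,L \right)} = L + Z + L^{2} + L Z$ ($s{\left(Z,L \right)} = \left(L + Z\right) + \left(L Z + L^{2}\right) = \left(L + Z\right) + \left(L^{2} + L Z\right) = L + Z + L^{2} + L Z$)
$h{\left(S \right)} = 9 + S^{2}$ ($h{\left(S \right)} = 3 + \left(S S + 6\right) = 3 + \left(S^{2} + 6\right) = 3 + \left(6 + S^{2}\right) = 9 + S^{2}$)
$v{\left(r,R \right)} = 11 + 2 R^{2} + 7 R$ ($v{\left(r,R \right)} = -4 + \left(\left(9 + R^{2}\right) + \left(R + 6 + R^{2} + R 6\right)\right) = -4 + \left(\left(9 + R^{2}\right) + \left(R + 6 + R^{2} + 6 R\right)\right) = -4 + \left(\left(9 + R^{2}\right) + \left(6 + R^{2} + 7 R\right)\right) = -4 + \left(15 + 2 R^{2} + 7 R\right) = 11 + 2 R^{2} + 7 R$)
$19 v{\left(-10,13 \right)} - 63 = 19 \left(11 + 2 \cdot 13^{2} + 7 \cdot 13\right) - 63 = 19 \left(11 + 2 \cdot 169 + 91\right) - 63 = 19 \left(11 + 338 + 91\right) - 63 = 19 \cdot 440 - 63 = 8360 - 63 = 8297$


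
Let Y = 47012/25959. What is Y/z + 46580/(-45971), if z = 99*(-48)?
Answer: -1437034518523/1417713092532 ≈ -1.0136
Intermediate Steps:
Y = 47012/25959 (Y = 47012*(1/25959) = 47012/25959 ≈ 1.8110)
z = -4752
Y/z + 46580/(-45971) = (47012/25959)/(-4752) + 46580/(-45971) = (47012/25959)*(-1/4752) + 46580*(-1/45971) = -11753/30839292 - 46580/45971 = -1437034518523/1417713092532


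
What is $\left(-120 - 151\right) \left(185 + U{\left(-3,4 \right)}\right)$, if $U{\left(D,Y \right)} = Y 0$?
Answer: $-50135$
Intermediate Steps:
$U{\left(D,Y \right)} = 0$
$\left(-120 - 151\right) \left(185 + U{\left(-3,4 \right)}\right) = \left(-120 - 151\right) \left(185 + 0\right) = \left(-271\right) 185 = -50135$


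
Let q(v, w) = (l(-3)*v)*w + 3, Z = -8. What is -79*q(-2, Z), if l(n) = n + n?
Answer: 7347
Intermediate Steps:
l(n) = 2*n
q(v, w) = 3 - 6*v*w (q(v, w) = ((2*(-3))*v)*w + 3 = (-6*v)*w + 3 = -6*v*w + 3 = 3 - 6*v*w)
-79*q(-2, Z) = -79*(3 - 6*(-2)*(-8)) = -79*(3 - 96) = -79*(-93) = 7347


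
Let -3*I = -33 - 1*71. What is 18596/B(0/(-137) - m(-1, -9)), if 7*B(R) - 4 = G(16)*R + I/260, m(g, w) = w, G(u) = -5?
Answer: -1952580/613 ≈ -3185.3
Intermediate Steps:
I = 104/3 (I = -(-33 - 1*71)/3 = -(-33 - 71)/3 = -⅓*(-104) = 104/3 ≈ 34.667)
B(R) = 62/105 - 5*R/7 (B(R) = 4/7 + (-5*R + (104/3)/260)/7 = 4/7 + (-5*R + (104/3)*(1/260))/7 = 4/7 + (-5*R + 2/15)/7 = 4/7 + (2/15 - 5*R)/7 = 4/7 + (2/105 - 5*R/7) = 62/105 - 5*R/7)
18596/B(0/(-137) - m(-1, -9)) = 18596/(62/105 - 5*(0/(-137) - 1*(-9))/7) = 18596/(62/105 - 5*(0*(-1/137) + 9)/7) = 18596/(62/105 - 5*(0 + 9)/7) = 18596/(62/105 - 5/7*9) = 18596/(62/105 - 45/7) = 18596/(-613/105) = 18596*(-105/613) = -1952580/613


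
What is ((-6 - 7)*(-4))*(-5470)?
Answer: -284440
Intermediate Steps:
((-6 - 7)*(-4))*(-5470) = -13*(-4)*(-5470) = 52*(-5470) = -284440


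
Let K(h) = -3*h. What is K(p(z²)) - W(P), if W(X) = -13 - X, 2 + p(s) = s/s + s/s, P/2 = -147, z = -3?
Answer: -281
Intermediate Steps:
P = -294 (P = 2*(-147) = -294)
p(s) = 0 (p(s) = -2 + (s/s + s/s) = -2 + (1 + 1) = -2 + 2 = 0)
K(p(z²)) - W(P) = -3*0 - (-13 - 1*(-294)) = 0 - (-13 + 294) = 0 - 1*281 = 0 - 281 = -281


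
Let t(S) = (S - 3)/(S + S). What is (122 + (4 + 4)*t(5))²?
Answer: 381924/25 ≈ 15277.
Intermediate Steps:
t(S) = (-3 + S)/(2*S) (t(S) = (-3 + S)/((2*S)) = (-3 + S)*(1/(2*S)) = (-3 + S)/(2*S))
(122 + (4 + 4)*t(5))² = (122 + (4 + 4)*((½)*(-3 + 5)/5))² = (122 + 8*((½)*(⅕)*2))² = (122 + 8*(⅕))² = (122 + 8/5)² = (618/5)² = 381924/25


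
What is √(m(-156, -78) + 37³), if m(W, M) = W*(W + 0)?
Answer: √74989 ≈ 273.84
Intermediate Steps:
m(W, M) = W² (m(W, M) = W*W = W²)
√(m(-156, -78) + 37³) = √((-156)² + 37³) = √(24336 + 50653) = √74989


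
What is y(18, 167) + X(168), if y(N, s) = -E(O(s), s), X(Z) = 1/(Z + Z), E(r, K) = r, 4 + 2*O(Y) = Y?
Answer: -27383/336 ≈ -81.497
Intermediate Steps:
O(Y) = -2 + Y/2
X(Z) = 1/(2*Z)
y(N, s) = 2 - s/2 (y(N, s) = -(-2 + s/2) = 2 - s/2)
y(18, 167) + X(168) = (2 - ½*167) + (½)/168 = (2 - 167/2) + (½)*(1/168) = -163/2 + 1/336 = -27383/336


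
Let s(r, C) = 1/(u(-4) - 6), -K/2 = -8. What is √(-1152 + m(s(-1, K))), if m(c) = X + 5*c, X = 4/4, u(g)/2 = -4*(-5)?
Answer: I*√1330386/34 ≈ 33.924*I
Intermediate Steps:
K = 16 (K = -2*(-8) = 16)
u(g) = 40 (u(g) = 2*(-4*(-5)) = 2*20 = 40)
X = 1 (X = 4*(¼) = 1)
s(r, C) = 1/34 (s(r, C) = 1/(40 - 6) = 1/34)
m(c) = 1 + 5*c
√(-1152 + m(s(-1, K))) = √(-1152 + (1 + 5*(1/34))) = √(-1152 + (1 + 5/34)) = √(-1152 + 39/34) = √(-39129/34) = I*√1330386/34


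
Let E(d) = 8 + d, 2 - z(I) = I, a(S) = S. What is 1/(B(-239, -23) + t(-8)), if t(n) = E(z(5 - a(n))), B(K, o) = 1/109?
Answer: -109/326 ≈ -0.33436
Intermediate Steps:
z(I) = 2 - I
B(K, o) = 1/109
t(n) = 5 + n (t(n) = 8 + (2 - (5 - n)) = 8 + (2 + (-5 + n)) = 8 + (-3 + n) = 5 + n)
1/(B(-239, -23) + t(-8)) = 1/(1/109 + (5 - 8)) = 1/(1/109 - 3) = 1/(-326/109) = -109/326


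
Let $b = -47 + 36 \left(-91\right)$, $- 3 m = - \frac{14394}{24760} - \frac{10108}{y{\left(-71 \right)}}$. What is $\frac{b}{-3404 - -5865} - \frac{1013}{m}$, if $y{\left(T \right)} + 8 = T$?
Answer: $\frac{6900649992509}{306563021897} \approx 22.51$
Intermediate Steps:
$y{\left(T \right)} = -8 + T$
$m = - \frac{124568477}{2934060}$ ($m = - \frac{- \frac{14394}{24760} - \frac{10108}{-8 - 71}}{3} = - \frac{\left(-14394\right) \frac{1}{24760} - \frac{10108}{-79}}{3} = - \frac{- \frac{7197}{12380} - - \frac{10108}{79}}{3} = - \frac{- \frac{7197}{12380} + \frac{10108}{79}}{3} = \left(- \frac{1}{3}\right) \frac{124568477}{978020} = - \frac{124568477}{2934060} \approx -42.456$)
$b = -3323$ ($b = -47 - 3276 = -3323$)
$\frac{b}{-3404 - -5865} - \frac{1013}{m} = - \frac{3323}{-3404 - -5865} - \frac{1013}{- \frac{124568477}{2934060}} = - \frac{3323}{-3404 + 5865} - - \frac{2972202780}{124568477} = - \frac{3323}{2461} + \frac{2972202780}{124568477} = \frac{6900649992509}{306563021897}$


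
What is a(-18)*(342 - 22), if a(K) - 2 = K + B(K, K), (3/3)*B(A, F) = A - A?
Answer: -5120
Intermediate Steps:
B(A, F) = 0 (B(A, F) = A - A = 0)
a(K) = 2 + K (a(K) = 2 + (K + 0) = 2 + K)
a(-18)*(342 - 22) = (2 - 18)*(342 - 22) = -16*320 = -5120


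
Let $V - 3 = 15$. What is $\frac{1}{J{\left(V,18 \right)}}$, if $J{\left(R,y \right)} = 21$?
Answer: $\frac{1}{21} \approx 0.047619$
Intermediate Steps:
$V = 18$ ($V = 3 + 15 = 18$)
$\frac{1}{J{\left(V,18 \right)}} = \frac{1}{21}$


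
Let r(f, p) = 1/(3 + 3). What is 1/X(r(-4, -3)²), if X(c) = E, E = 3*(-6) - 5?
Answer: -1/23 ≈ -0.043478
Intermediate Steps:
r(f, p) = ⅙ (r(f, p) = 1/6 = ⅙)
E = -23 (E = -18 - 5 = -23)
X(c) = -23
1/X(r(-4, -3)²) = 1/(-23) = -1/23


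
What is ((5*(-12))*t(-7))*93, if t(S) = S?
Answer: 39060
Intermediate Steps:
((5*(-12))*t(-7))*93 = ((5*(-12))*(-7))*93 = -60*(-7)*93 = 420*93 = 39060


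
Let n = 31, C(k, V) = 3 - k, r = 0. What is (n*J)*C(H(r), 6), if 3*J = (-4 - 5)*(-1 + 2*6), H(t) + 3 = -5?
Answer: -11253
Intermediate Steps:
H(t) = -8 (H(t) = -3 - 5 = -8)
J = -33 (J = ((-4 - 5)*(-1 + 2*6))/3 = (-9*(-1 + 12))/3 = (-9*11)/3 = (⅓)*(-99) = -33)
(n*J)*C(H(r), 6) = (31*(-33))*(3 - 1*(-8)) = -1023*(3 + 8) = -1023*11 = -11253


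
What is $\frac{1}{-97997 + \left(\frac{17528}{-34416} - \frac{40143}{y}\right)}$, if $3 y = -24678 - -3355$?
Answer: $- \frac{91731546}{8988944946497} \approx -1.0205 \cdot 10^{-5}$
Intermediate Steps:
$y = - \frac{21323}{3}$ ($y = \frac{-24678 - -3355}{3} = \frac{-24678 + 3355}{3} = \frac{1}{3} \left(-21323\right) = - \frac{21323}{3} \approx -7107.7$)
$\frac{1}{-97997 + \left(\frac{17528}{-34416} - \frac{40143}{y}\right)} = \frac{1}{-97997 + \left(\frac{17528}{-34416} - \frac{40143}{- \frac{21323}{3}}\right)} = \frac{1}{-97997 + \left(17528 \left(- \frac{1}{34416}\right) - - \frac{120429}{21323}\right)} = \frac{1}{-97997 + \left(- \frac{2191}{4302} + \frac{120429}{21323}\right)} = \frac{1}{-97997 + \frac{471366865}{91731546}} = \frac{1}{- \frac{8988944946497}{91731546}} = - \frac{91731546}{8988944946497}$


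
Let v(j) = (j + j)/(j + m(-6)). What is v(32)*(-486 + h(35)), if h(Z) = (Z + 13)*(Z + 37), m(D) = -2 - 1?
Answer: 190080/29 ≈ 6554.5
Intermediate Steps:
m(D) = -3
h(Z) = (13 + Z)*(37 + Z)
v(j) = 2*j/(-3 + j) (v(j) = (j + j)/(j - 3) = (2*j)/(-3 + j) = 2*j/(-3 + j))
v(32)*(-486 + h(35)) = (2*32/(-3 + 32))*(-486 + (481 + 35² + 50*35)) = (2*32/29)*(-486 + (481 + 1225 + 1750)) = (2*32*(1/29))*(-486 + 3456) = (64/29)*2970 = 190080/29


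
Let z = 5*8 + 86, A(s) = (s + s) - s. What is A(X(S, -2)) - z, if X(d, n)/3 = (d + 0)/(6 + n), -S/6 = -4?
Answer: -108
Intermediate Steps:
S = 24 (S = -6*(-4) = 24)
X(d, n) = 3*d/(6 + n) (X(d, n) = 3*((d + 0)/(6 + n)) = 3*(d/(6 + n)) = 3*d/(6 + n))
A(s) = s (A(s) = 2*s - s = s)
z = 126 (z = 40 + 86 = 126)
A(X(S, -2)) - z = 3*24/(6 - 2) - 1*126 = 3*24/4 - 126 = 3*24*(¼) - 126 = 18 - 126 = -108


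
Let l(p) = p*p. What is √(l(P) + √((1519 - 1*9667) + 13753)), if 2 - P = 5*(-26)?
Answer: √(17424 + √5605) ≈ 132.28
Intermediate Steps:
P = 132 (P = 2 - 5*(-26) = 2 - 1*(-130) = 2 + 130 = 132)
l(p) = p²
√(l(P) + √((1519 - 1*9667) + 13753)) = √(132² + √((1519 - 1*9667) + 13753)) = √(17424 + √((1519 - 9667) + 13753)) = √(17424 + √(-8148 + 13753)) = √(17424 + √5605)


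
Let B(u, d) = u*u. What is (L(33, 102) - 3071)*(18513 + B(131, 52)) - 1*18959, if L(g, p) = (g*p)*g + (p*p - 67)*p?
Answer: 41466760835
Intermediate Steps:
B(u, d) = u²
L(g, p) = p*g² + p*(-67 + p²) (L(g, p) = p*g² + (p² - 67)*p = p*g² + (-67 + p²)*p = p*g² + p*(-67 + p²))
(L(33, 102) - 3071)*(18513 + B(131, 52)) - 1*18959 = (102*(-67 + 33² + 102²) - 3071)*(18513 + 131²) - 1*18959 = (102*(-67 + 1089 + 10404) - 3071)*(18513 + 17161) - 18959 = (102*11426 - 3071)*35674 - 18959 = (1165452 - 3071)*35674 - 18959 = 1162381*35674 - 18959 = 41466779794 - 18959 = 41466760835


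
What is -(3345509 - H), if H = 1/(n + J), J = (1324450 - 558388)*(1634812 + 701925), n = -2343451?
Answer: -5988739042318642686/1790083076243 ≈ -3.3455e+6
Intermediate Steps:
J = 1790085419694 (J = 766062*2336737 = 1790085419694)
H = 1/1790083076243 (H = 1/(-2343451 + 1790085419694) = 1/1790083076243 ≈ 5.5863e-13)
-(3345509 - H) = -(3345509 - 1*1/1790083076243) = -(3345509 - 1/1790083076243) = -1*5988739042318642686/1790083076243 = -5988739042318642686/1790083076243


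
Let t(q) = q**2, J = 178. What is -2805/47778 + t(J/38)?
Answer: 125812311/5749286 ≈ 21.883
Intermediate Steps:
-2805/47778 + t(J/38) = -2805/47778 + (178/38)**2 = -2805*1/47778 + (178*(1/38))**2 = -935/15926 + (89/19)**2 = -935/15926 + 7921/361 = 125812311/5749286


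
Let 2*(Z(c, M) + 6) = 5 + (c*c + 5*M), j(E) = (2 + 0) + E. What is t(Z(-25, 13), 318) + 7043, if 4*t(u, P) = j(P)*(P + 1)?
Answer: 32563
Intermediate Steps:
j(E) = 2 + E
Z(c, M) = -7/2 + c**2/2 + 5*M/2 (Z(c, M) = -6 + (5 + (c*c + 5*M))/2 = -6 + (5 + (c**2 + 5*M))/2 = -6 + (5 + c**2 + 5*M)/2 = -6 + (5/2 + c**2/2 + 5*M/2) = -7/2 + c**2/2 + 5*M/2)
t(u, P) = (1 + P)*(2 + P)/4 (t(u, P) = ((2 + P)*(P + 1))/4 = ((2 + P)*(1 + P))/4 = ((1 + P)*(2 + P))/4 = (1 + P)*(2 + P)/4)
t(Z(-25, 13), 318) + 7043 = (1 + 318)*(2 + 318)/4 + 7043 = (1/4)*319*320 + 7043 = 25520 + 7043 = 32563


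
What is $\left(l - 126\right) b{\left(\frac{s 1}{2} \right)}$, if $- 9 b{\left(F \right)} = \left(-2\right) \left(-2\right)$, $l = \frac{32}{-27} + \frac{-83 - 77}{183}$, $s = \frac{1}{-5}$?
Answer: $\frac{843656}{14823} \approx 56.915$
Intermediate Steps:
$s = - \frac{1}{5} \approx -0.2$
$l = - \frac{3392}{1647}$ ($l = 32 \left(- \frac{1}{27}\right) - \frac{160}{183} = - \frac{32}{27} - \frac{160}{183} = - \frac{3392}{1647} \approx -2.0595$)
$b{\left(F \right)} = - \frac{4}{9}$ ($b{\left(F \right)} = - \frac{\left(-2\right) \left(-2\right)}{9} = \left(- \frac{1}{9}\right) 4 = - \frac{4}{9}$)
$\left(l - 126\right) b{\left(\frac{s 1}{2} \right)} = \left(- \frac{3392}{1647} - 126\right) \left(- \frac{4}{9}\right) = \left(- \frac{210914}{1647}\right) \left(- \frac{4}{9}\right) = \frac{843656}{14823}$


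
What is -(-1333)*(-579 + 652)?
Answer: 97309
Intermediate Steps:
-(-1333)*(-579 + 652) = -(-1333)*73 = -1*(-97309) = 97309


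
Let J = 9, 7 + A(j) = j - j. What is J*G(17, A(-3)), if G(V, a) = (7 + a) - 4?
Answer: -36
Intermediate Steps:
A(j) = -7 (A(j) = -7 + (j - j) = -7 + 0 = -7)
G(V, a) = 3 + a
J*G(17, A(-3)) = 9*(3 - 7) = 9*(-4) = -36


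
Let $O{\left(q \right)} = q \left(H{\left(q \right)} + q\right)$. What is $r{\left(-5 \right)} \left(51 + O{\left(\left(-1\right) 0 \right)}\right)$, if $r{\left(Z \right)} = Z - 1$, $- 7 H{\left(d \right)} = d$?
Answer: $-306$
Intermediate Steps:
$H{\left(d \right)} = - \frac{d}{7}$
$r{\left(Z \right)} = -1 + Z$ ($r{\left(Z \right)} = Z - 1 = -1 + Z$)
$O{\left(q \right)} = \frac{6 q^{2}}{7}$ ($O{\left(q \right)} = q \left(- \frac{q}{7} + q\right) = q \frac{6 q}{7} = \frac{6 q^{2}}{7}$)
$r{\left(-5 \right)} \left(51 + O{\left(\left(-1\right) 0 \right)}\right) = \left(-1 - 5\right) \left(51 + \frac{6 \left(\left(-1\right) 0\right)^{2}}{7}\right) = - 6 \left(51 + \frac{6 \cdot 0^{2}}{7}\right) = - 6 \left(51 + \frac{6}{7} \cdot 0\right) = - 6 \left(51 + 0\right) = \left(-6\right) 51 = -306$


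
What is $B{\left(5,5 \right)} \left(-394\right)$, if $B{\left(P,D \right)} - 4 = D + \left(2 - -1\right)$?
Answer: $-4728$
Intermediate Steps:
$B{\left(P,D \right)} = 7 + D$ ($B{\left(P,D \right)} = 4 + \left(D + \left(2 - -1\right)\right) = 4 + \left(D + \left(2 + 1\right)\right) = 4 + \left(D + 3\right) = 4 + \left(3 + D\right) = 7 + D$)
$B{\left(5,5 \right)} \left(-394\right) = \left(7 + 5\right) \left(-394\right) = 12 \left(-394\right) = -4728$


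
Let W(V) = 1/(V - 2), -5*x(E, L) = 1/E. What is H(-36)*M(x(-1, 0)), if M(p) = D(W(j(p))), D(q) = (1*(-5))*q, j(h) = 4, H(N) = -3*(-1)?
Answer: -15/2 ≈ -7.5000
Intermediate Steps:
H(N) = 3
x(E, L) = -1/(5*E)
W(V) = 1/(-2 + V)
D(q) = -5*q
M(p) = -5/2 (M(p) = -5/(-2 + 4) = -5/2)
H(-36)*M(x(-1, 0)) = 3*(-5/2) = -15/2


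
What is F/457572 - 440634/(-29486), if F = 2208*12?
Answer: 366672177/24441971 ≈ 15.002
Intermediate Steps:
F = 26496
F/457572 - 440634/(-29486) = 26496/457572 - 440634/(-29486) = 26496*(1/457572) - 440634*(-1/29486) = 2208/38131 + 9579/641 = 366672177/24441971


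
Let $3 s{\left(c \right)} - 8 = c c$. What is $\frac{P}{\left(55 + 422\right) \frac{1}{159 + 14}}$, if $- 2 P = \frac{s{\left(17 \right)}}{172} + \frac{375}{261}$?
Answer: $- \frac{5209549}{14275656} \approx -0.36493$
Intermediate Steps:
$s{\left(c \right)} = \frac{8}{3} + \frac{c^{2}}{3}$ ($s{\left(c \right)} = \frac{8}{3} + \frac{c c}{3} = \frac{8}{3} + \frac{c^{2}}{3}$)
$P = - \frac{30113}{29928}$ ($P = - \frac{\frac{\frac{8}{3} + \frac{17^{2}}{3}}{172} + \frac{375}{261}}{2} = - \frac{\left(\frac{8}{3} + \frac{1}{3} \cdot 289\right) \frac{1}{172} + 375 \cdot \frac{1}{261}}{2} = - \frac{\left(\frac{8}{3} + \frac{289}{3}\right) \frac{1}{172} + \frac{125}{87}}{2} = - \frac{99 \cdot \frac{1}{172} + \frac{125}{87}}{2} = - \frac{\frac{99}{172} + \frac{125}{87}}{2} = \left(- \frac{1}{2}\right) \frac{30113}{14964} = - \frac{30113}{29928} \approx -1.0062$)
$\frac{P}{\left(55 + 422\right) \frac{1}{159 + 14}} = - \frac{30113}{29928 \frac{55 + 422}{159 + 14}} = - \frac{30113}{29928 \cdot \frac{477}{173}} = \left(- \frac{30113}{29928}\right) \frac{173}{477} = - \frac{5209549}{14275656}$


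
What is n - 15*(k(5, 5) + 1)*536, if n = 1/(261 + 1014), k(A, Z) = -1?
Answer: 1/1275 ≈ 0.00078431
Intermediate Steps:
n = 1/1275 ≈ 0.00078431
n - 15*(k(5, 5) + 1)*536 = 1/1275 - 15*(-1 + 1)*536 = 1/1275 - 15*0*536 = 1/1275 + 0*536 = 1/1275 + 0 = 1/1275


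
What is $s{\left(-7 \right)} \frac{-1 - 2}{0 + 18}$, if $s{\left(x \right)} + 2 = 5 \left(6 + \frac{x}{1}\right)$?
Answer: $\frac{7}{6} \approx 1.1667$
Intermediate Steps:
$s{\left(x \right)} = 28 + 5 x$ ($s{\left(x \right)} = -2 + 5 \left(6 + \frac{x}{1}\right) = -2 + 5 \left(6 + x 1\right) = -2 + 5 \left(6 + x\right) = -2 + \left(30 + 5 x\right) = 28 + 5 x$)
$s{\left(-7 \right)} \frac{-1 - 2}{0 + 18} = \left(28 + 5 \left(-7\right)\right) \frac{-1 - 2}{0 + 18} = \left(28 - 35\right) \left(- \frac{3}{18}\right) = - 7 \left(\left(-3\right) \frac{1}{18}\right) = \left(-7\right) \left(- \frac{1}{6}\right) = \frac{7}{6}$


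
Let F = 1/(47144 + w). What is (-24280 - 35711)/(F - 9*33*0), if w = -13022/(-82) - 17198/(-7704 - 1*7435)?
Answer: -1761426274600773/620699 ≈ -2.8378e+9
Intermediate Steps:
w = 99275147/620699 (w = -13022*(-1/82) - 17198/(-7704 - 7435) = 6511/41 - 17198/(-15139) = 6511/41 - 17198*(-1/15139) = 6511/41 + 17198/15139 = 99275147/620699 ≈ 159.94)
F = 620699/29361508803 (F = 1/(47144 + 99275147/620699) = 1/(29361508803/620699) = 620699/29361508803 ≈ 2.1140e-5)
(-24280 - 35711)/(F - 9*33*0) = (-24280 - 35711)/(620699/29361508803 - 9*33*0) = -59991/(620699/29361508803 - 297*0) = -59991/(620699/29361508803 + 0) = -59991/620699/29361508803 = -59991*29361508803/620699 = -1761426274600773/620699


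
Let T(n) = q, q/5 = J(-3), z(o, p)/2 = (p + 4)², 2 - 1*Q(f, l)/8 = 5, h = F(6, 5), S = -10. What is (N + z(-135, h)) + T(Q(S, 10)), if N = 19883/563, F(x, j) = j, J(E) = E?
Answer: 102644/563 ≈ 182.32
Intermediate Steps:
h = 5
Q(f, l) = -24 (Q(f, l) = 16 - 8*5 = 16 - 40 = -24)
z(o, p) = 2*(4 + p)² (z(o, p) = 2*(p + 4)² = 2*(4 + p)²)
N = 19883/563 (N = 19883*(1/563) = 19883/563 ≈ 35.316)
q = -15 (q = 5*(-3) = -15)
T(n) = -15
(N + z(-135, h)) + T(Q(S, 10)) = (19883/563 + 2*(4 + 5)²) - 15 = (19883/563 + 2*9²) - 15 = (19883/563 + 2*81) - 15 = (19883/563 + 162) - 15 = 111089/563 - 15 = 102644/563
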